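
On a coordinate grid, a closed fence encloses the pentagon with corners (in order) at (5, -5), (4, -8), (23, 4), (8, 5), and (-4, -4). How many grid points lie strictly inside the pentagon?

143

By the shoelace formula, twice the signed area is |(5·(-8) − 4·(-5)) + (4·4 − 23·(-8)) + (23·5 − 8·4) + (8·(-4) − (-4)·5) + ((-4)·(-5) − 5·(-4))| = 291, so the area is 291/2.
Summing gcd(|Δx|,|Δy|) over the edges gives the boundary count: gcd(1,3) + gcd(19,12) + gcd(15,1) + gcd(12,9) + gcd(9,1) = 1+1+1+3+1 = 7.
Pick's theorem gives I = A − B/2 + 1 = 291/2 − 7/2 + 1 = 143.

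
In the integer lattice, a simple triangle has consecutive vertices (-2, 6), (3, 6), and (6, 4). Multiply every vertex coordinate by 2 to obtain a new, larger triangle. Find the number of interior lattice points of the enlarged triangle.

Using the shoelace formula, 2A = |((-2)·6 − 3·6) + (3·4 − 6·6) + (6·6 − (-2)·4)| = 10, so the area is 5.
Summing gcd(|Δx|,|Δy|) over the edges gives the boundary count: gcd(5,0) + gcd(3,2) + gcd(8,2) = 5+1+2 = 8.
Scaling by 2 multiplies the area by 2² = 4 (so the new area is 20) and multiplies the boundary lattice-point count by 2, giving 16.
By Pick's theorem, the interior count of the dilated polygon is 20 − 16/2 + 1 = 13.

13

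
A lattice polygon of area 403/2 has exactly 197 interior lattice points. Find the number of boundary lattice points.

11

Pick's theorem gives A = I + B/2 − 1, so B = 2(A − I + 1) = 2(403/2 − 197 + 1) = 11.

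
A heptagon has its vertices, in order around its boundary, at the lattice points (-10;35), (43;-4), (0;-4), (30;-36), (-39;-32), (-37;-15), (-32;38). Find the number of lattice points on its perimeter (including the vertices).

The number of boundary lattice points is Σ gcd(|Δx|,|Δy|) = gcd(53,39) + gcd(43,0) + gcd(30,32) + gcd(69,4) + gcd(2,17) + gcd(5,53) + gcd(22,3) = 1+43+2+1+1+1+1 = 50.

50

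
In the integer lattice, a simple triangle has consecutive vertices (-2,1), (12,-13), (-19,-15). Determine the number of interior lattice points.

224

Using the shoelace formula, 2A = |[(-2)·(-13) − 12·1] + [12·(-15) − (-19)·(-13)] + [(-19)·1 − (-2)·(-15)]| = 462, so the area is 231.
Along each edge there are gcd(|Δx|,|Δy|)+1 lattice points, so counting each shared vertex once the boundary has gcd(14,14) + gcd(31,2) + gcd(17,16) = 14+1+1 = 16.
Pick's theorem gives I = A − B/2 + 1 = 231 − 16/2 + 1 = 224.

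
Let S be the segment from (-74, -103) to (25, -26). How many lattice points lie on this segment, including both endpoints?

The number of lattice points on a segment between lattice points is gcd(|Δx|,|Δy|) + 1 = gcd(99,77) + 1 = 11 + 1 = 12.

12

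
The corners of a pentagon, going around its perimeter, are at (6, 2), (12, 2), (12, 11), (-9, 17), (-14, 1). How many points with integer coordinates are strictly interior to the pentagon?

Using the shoelace formula, 2A = |(6·2 − 12·2) + (12·11 − 12·2) + (12·17 − (-9)·11) + ((-9)·1 − (-14)·17) + ((-14)·2 − 6·1)| = 594, so the area is 297.
Summing gcd(|Δx|,|Δy|) over the edges gives the boundary count: gcd(6,0) + gcd(0,9) + gcd(21,6) + gcd(5,16) + gcd(20,1) = 6+9+3+1+1 = 20.
Pick's theorem gives I = A − B/2 + 1 = 297 − 20/2 + 1 = 288.

288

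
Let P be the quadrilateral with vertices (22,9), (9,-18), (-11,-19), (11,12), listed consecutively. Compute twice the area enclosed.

The shoelace formula gives twice the area as |(22·(-18) − 9·9) + (9·(-19) − (-11)·(-18)) + ((-11)·12 − 11·(-19)) + (11·9 − 22·12)| = 934, so the area is 467.

934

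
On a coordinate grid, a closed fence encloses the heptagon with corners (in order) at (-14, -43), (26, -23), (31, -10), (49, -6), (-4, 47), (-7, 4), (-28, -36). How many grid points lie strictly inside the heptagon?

The shoelace formula gives twice the area as |[(-14)·(-23) − 26·(-43)] + [26·(-10) − 31·(-23)] + [31·(-6) − 49·(-10)] + [49·47 − (-4)·(-6)] + [(-4)·4 − (-7)·47] + [(-7)·(-36) − (-28)·4] + [(-28)·(-43) − (-14)·(-36)]| = 5853, so the area is 5853/2.
The number of boundary lattice points is Σ gcd(|Δx|,|Δy|) = gcd(40,20) + gcd(5,13) + gcd(18,4) + gcd(53,53) + gcd(3,43) + gcd(21,40) + gcd(14,7) = 20+1+2+53+1+1+7 = 85.
Pick's theorem gives I = A − B/2 + 1 = 5853/2 − 85/2 + 1 = 2885.

2885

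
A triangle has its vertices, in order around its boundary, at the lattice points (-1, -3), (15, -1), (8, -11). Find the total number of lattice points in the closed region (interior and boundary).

76

By the shoelace formula, twice the signed area is |[(-1)·(-1) − 15·(-3)] + [15·(-11) − 8·(-1)] + [8·(-3) − (-1)·(-11)]| = 146, so the area is 73.
Along each edge there are gcd(|Δx|,|Δy|)+1 lattice points, so counting each shared vertex once the boundary has gcd(16,2) + gcd(7,10) + gcd(9,8) = 2+1+1 = 4.
Pick's theorem gives I = A − B/2 + 1 = 73 − 4/2 + 1 = 72, so the closed region contains I + B = 72 + 4 = 76 lattice points.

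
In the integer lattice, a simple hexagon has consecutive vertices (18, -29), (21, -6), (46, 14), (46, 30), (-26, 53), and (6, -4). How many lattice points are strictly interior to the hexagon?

By the shoelace formula, twice the signed area is |[18·(-6) − 21·(-29)] + [21·14 − 46·(-6)] + [46·30 − 46·14] + [46·53 − (-26)·30] + [(-26)·(-4) − 6·53] + [6·(-29) − 18·(-4)]| = 4709, so the area is 4709/2.
Summing gcd(|Δx|,|Δy|) over the edges gives the boundary count: gcd(3,23) + gcd(25,20) + gcd(0,16) + gcd(72,23) + gcd(32,57) + gcd(12,25) = 1+5+16+1+1+1 = 25.
Pick's theorem gives I = A − B/2 + 1 = 4709/2 − 25/2 + 1 = 2343.

2343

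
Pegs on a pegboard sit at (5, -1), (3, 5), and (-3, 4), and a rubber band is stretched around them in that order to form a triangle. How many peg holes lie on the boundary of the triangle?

Along each edge there are gcd(|Δx|,|Δy|)+1 lattice points, so counting each shared vertex once the boundary has gcd(2,6) + gcd(6,1) + gcd(8,5) = 2+1+1 = 4.

4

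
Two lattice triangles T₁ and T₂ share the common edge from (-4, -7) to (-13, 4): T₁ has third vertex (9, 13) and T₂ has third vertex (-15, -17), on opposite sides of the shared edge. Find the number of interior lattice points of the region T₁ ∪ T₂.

The union is the simple quadrilateral with vertices (-4, -7), (9, 13), (-13, 4), (-15, -17) in order.
The shoelace formula gives twice the area as |((-4)·13 − 9·(-7)) + (9·4 − (-13)·13) + ((-13)·(-17) − (-15)·4) + ((-15)·(-7) − (-4)·(-17))| = 534, so the area is 267.
The number of boundary lattice points is Σ gcd(|Δx|,|Δy|) = gcd(13,20) + gcd(22,9) + gcd(2,21) + gcd(11,10) = 1+1+1+1 = 4.
By Pick's theorem I = A − B/2 + 1 = 267 − 4/2 + 1 = 266.

266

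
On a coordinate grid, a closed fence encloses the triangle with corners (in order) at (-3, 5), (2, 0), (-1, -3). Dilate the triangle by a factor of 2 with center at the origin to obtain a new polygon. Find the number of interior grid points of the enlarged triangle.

Using the shoelace formula, 2A = |[(-3)·0 − 2·5] + [2·(-3) − (-1)·0] + [(-1)·5 − (-3)·(-3)]| = 30, so the area is 15.
Along each edge there are gcd(|Δx|,|Δy|)+1 lattice points, so counting each shared vertex once the boundary has gcd(5,5) + gcd(3,3) + gcd(2,8) = 5+3+2 = 10.
Scaling by 2 multiplies the area by 2² = 4 (so the new area is 60) and multiplies the boundary lattice-point count by 2, giving 20.
By Pick's theorem, the interior count of the dilated polygon is 60 − 20/2 + 1 = 51.

51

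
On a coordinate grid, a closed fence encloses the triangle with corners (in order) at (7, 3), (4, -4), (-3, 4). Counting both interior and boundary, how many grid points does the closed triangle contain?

The shoelace formula gives twice the area as |[7·(-4) − 4·3] + [4·4 − (-3)·(-4)] + [(-3)·3 − 7·4]| = 73, so the area is 73/2.
Along each edge there are gcd(|Δx|,|Δy|)+1 lattice points, so counting each shared vertex once the boundary has gcd(3,7) + gcd(7,8) + gcd(10,1) = 1+1+1 = 3.
Pick's theorem gives I = A − B/2 + 1 = 73/2 − 3/2 + 1 = 36, so the closed region contains I + B = 36 + 3 = 39 lattice points.

39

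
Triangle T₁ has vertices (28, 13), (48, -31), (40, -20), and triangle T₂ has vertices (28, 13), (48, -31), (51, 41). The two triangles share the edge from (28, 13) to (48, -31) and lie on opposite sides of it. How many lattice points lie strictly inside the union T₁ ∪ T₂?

The union is the simple quadrilateral with vertices (28, 13), (40, -20), (48, -31), (51, 41) in order.
The shoelace formula gives twice the area as |(28·(-20) − 40·13) + (40·(-31) − 48·(-20)) + (48·41 − 51·(-31)) + (51·13 − 28·41)| = 1704, so the area is 852.
The number of boundary lattice points is Σ gcd(|Δx|,|Δy|) = gcd(12,33) + gcd(8,11) + gcd(3,72) + gcd(23,28) = 3+1+3+1 = 8.
By Pick's theorem I = A − B/2 + 1 = 852 − 8/2 + 1 = 849.

849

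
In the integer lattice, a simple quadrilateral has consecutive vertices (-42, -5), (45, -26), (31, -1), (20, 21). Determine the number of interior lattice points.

Using the shoelace formula, 2A = |[(-42)·(-26) − 45·(-5)] + [45·(-1) − 31·(-26)] + [31·21 − 20·(-1)] + [20·(-5) − (-42)·21]| = 3531, so the area is 1765.5.
Along each edge there are gcd(|Δx|,|Δy|)+1 lattice points, so counting each shared vertex once the boundary has gcd(87,21) + gcd(14,25) + gcd(11,22) + gcd(62,26) = 3+1+11+2 = 17.
By Pick's theorem A = I + B/2 − 1, so I = 1765.5 − 17/2 + 1 = 1758.

1758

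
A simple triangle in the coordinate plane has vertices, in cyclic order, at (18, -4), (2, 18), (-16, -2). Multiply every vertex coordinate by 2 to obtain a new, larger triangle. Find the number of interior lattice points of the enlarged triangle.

1427

By the shoelace formula, twice the signed area is |(18·18 − 2·(-4)) + (2·(-2) − (-16)·18) + ((-16)·(-4) − 18·(-2))| = 716, so the area is 358.
Along each edge there are gcd(|Δx|,|Δy|)+1 lattice points, so counting each shared vertex once the boundary has gcd(16,22) + gcd(18,20) + gcd(34,2) = 2+2+2 = 6.
Scaling by 2 multiplies the area by 2² = 4 (so the new area is 1432) and multiplies the boundary lattice-point count by 2, giving 12.
By Pick's theorem, the interior count of the dilated polygon is 1432 − 12/2 + 1 = 1427.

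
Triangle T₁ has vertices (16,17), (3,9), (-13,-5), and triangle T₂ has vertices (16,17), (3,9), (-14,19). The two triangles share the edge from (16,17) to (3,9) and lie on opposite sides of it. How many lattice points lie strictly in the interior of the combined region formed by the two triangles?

The union is the simple quadrilateral with vertices (16,17), (-13,-5), (3,9), (-14,19) in order.
By the shoelace formula, twice the signed area is |(16·(-5) − (-13)·17) + ((-13)·9 − 3·(-5)) + (3·19 − (-14)·9) + ((-14)·17 − 16·19)| = 320, so the area is 160.
The number of boundary lattice points is Σ gcd(|Δx|,|Δy|) = gcd(29,22) + gcd(16,14) + gcd(17,10) + gcd(30,2) = 1+2+1+2 = 6.
By Pick's theorem I = A − B/2 + 1 = 160 − 6/2 + 1 = 158.

158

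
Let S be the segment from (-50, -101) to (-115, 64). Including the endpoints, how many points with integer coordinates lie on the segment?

6

The number of lattice points on a segment between lattice points is gcd(|Δx|,|Δy|) + 1 = gcd(65,165) + 1 = 5 + 1 = 6.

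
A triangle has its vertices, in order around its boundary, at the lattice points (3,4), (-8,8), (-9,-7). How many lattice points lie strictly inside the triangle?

84

By the shoelace formula, twice the signed area is |[3·8 − (-8)·4] + [(-8)·(-7) − (-9)·8] + [(-9)·4 − 3·(-7)]| = 169, so the area is 84.5.
The number of boundary lattice points is Σ gcd(|Δx|,|Δy|) = gcd(11,4) + gcd(1,15) + gcd(12,11) = 1+1+1 = 3.
Pick's theorem gives I = A − B/2 + 1 = 84.5 − 3/2 + 1 = 84.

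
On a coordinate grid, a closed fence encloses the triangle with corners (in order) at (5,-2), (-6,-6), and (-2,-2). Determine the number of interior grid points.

9

By the shoelace formula, twice the signed area is |(5·(-6) − (-6)·(-2)) + ((-6)·(-2) − (-2)·(-6)) + ((-2)·(-2) − 5·(-2))| = 28, so the area is 14.
Summing gcd(|Δx|,|Δy|) over the edges gives the boundary count: gcd(11,4) + gcd(4,4) + gcd(7,0) = 1+4+7 = 12.
Pick's theorem gives I = A − B/2 + 1 = 14 − 12/2 + 1 = 9.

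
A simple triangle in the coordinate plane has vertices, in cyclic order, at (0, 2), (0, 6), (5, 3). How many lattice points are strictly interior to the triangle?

By the shoelace formula, twice the signed area is |[0·6 − 0·2] + [0·3 − 5·6] + [5·2 − 0·3]| = 20, so the area is 10.
The number of boundary lattice points is Σ gcd(|Δx|,|Δy|) = gcd(0,4) + gcd(5,3) + gcd(5,1) = 4+1+1 = 6.
By Pick's theorem A = I + B/2 − 1, so I = 10 − 6/2 + 1 = 8.

8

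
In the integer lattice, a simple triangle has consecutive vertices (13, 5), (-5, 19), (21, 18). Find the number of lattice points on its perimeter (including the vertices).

Along each edge there are gcd(|Δx|,|Δy|)+1 lattice points, so counting each shared vertex once the boundary has gcd(18,14) + gcd(26,1) + gcd(8,13) = 2+1+1 = 4.

4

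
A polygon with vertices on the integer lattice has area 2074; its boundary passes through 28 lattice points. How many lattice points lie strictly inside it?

2061

Pick's theorem A = I + B/2 − 1 rearranges to I = A − B/2 + 1 = 2074 − 28/2 + 1 = 2061.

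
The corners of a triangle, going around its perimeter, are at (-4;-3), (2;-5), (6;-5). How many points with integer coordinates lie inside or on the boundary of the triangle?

9

The shoelace formula gives twice the area as |((-4)·(-5) − 2·(-3)) + (2·(-5) − 6·(-5)) + (6·(-3) − (-4)·(-5))| = 8, so the area is 4.
The number of boundary lattice points is Σ gcd(|Δx|,|Δy|) = gcd(6,2) + gcd(4,0) + gcd(10,2) = 2+4+2 = 8.
Pick's theorem gives I = A − B/2 + 1 = 4 − 8/2 + 1 = 1, so the closed region contains I + B = 1 + 8 = 9 lattice points.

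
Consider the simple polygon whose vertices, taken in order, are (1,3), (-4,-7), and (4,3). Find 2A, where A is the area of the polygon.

30

By the shoelace formula, twice the signed area is |[1·(-7) − (-4)·3] + [(-4)·3 − 4·(-7)] + [4·3 − 1·3]| = 30, so the area is 15.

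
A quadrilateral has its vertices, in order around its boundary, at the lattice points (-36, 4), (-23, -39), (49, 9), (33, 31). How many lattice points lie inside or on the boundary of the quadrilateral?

2851

By the shoelace formula, twice the signed area is |[(-36)·(-39) − (-23)·4] + [(-23)·9 − 49·(-39)] + [49·31 − 33·9] + [33·4 − (-36)·31]| = 5670, so the area is 2835.
Along each edge there are gcd(|Δx|,|Δy|)+1 lattice points, so counting each shared vertex once the boundary has gcd(13,43) + gcd(72,48) + gcd(16,22) + gcd(69,27) = 1+24+2+3 = 30.
Pick's theorem gives I = A − B/2 + 1 = 2835 − 30/2 + 1 = 2821, so the closed region contains I + B = 2821 + 30 = 2851 lattice points.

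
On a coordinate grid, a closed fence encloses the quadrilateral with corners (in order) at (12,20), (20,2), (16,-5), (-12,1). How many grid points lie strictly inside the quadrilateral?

400

By the shoelace formula, twice the signed area is |[12·2 − 20·20] + [20·(-5) − 16·2] + [16·1 − (-12)·(-5)] + [(-12)·20 − 12·1]| = 804, so the area is 402.
Summing gcd(|Δx|,|Δy|) over the edges gives the boundary count: gcd(8,18) + gcd(4,7) + gcd(28,6) + gcd(24,19) = 2+1+2+1 = 6.
Pick's theorem gives I = A − B/2 + 1 = 402 − 6/2 + 1 = 400.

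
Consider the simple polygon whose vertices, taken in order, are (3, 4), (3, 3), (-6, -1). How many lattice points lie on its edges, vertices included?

3

Summing gcd(|Δx|,|Δy|) over the edges gives the boundary count: gcd(0,1) + gcd(9,4) + gcd(9,5) = 1+1+1 = 3.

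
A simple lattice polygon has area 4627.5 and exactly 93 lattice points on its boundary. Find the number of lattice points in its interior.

4582

From Pick's theorem, I = A − B/2 + 1 = 4627.5 − 93/2 + 1 = 4582.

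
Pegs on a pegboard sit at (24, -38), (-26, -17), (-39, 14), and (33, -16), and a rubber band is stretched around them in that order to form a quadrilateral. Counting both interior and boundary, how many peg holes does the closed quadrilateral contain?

By the shoelace formula, twice the signed area is |[24·(-17) − (-26)·(-38)] + [(-26)·14 − (-39)·(-17)] + [(-39)·(-16) − 33·14] + [33·(-38) − 24·(-16)]| = 3131, so the area is 1565.5.
The number of boundary lattice points is Σ gcd(|Δx|,|Δy|) = gcd(50,21) + gcd(13,31) + gcd(72,30) + gcd(9,22) = 1+1+6+1 = 9.
Pick's theorem gives I = A − B/2 + 1 = 1565.5 − 9/2 + 1 = 1562, so the closed region contains I + B = 1562 + 9 = 1571 lattice points.

1571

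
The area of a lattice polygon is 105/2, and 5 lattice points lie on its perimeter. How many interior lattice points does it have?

51

From Pick's theorem, I = A − B/2 + 1 = 105/2 − 5/2 + 1 = 51.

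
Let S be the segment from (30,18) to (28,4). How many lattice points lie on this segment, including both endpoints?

The number of lattice points on a segment between lattice points is gcd(|Δx|,|Δy|) + 1 = gcd(2,14) + 1 = 2 + 1 = 3.

3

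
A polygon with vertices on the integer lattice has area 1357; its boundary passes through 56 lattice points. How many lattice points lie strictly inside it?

1330

From Pick's theorem, I = A − B/2 + 1 = 1357 − 56/2 + 1 = 1330.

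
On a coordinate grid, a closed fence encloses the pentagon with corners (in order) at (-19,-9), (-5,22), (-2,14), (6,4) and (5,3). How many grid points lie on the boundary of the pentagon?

17

The number of boundary lattice points is Σ gcd(|Δx|,|Δy|) = gcd(14,31) + gcd(3,8) + gcd(8,10) + gcd(1,1) + gcd(24,12) = 1+1+2+1+12 = 17.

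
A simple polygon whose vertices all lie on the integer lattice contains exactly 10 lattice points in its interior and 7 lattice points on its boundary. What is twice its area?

Pick's theorem states A = I + B/2 − 1, so A = 10 + 7/2 − 1 = 25/2.
Hence 2A = 25.

25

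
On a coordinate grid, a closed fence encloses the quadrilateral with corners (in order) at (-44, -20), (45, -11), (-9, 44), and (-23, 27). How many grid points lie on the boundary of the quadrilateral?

Along each edge there are gcd(|Δx|,|Δy|)+1 lattice points, so counting each shared vertex once the boundary has gcd(89,9) + gcd(54,55) + gcd(14,17) + gcd(21,47) = 1+1+1+1 = 4.

4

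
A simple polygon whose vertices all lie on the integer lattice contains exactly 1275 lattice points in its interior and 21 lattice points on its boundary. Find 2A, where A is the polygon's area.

2569

By Pick's theorem, A = I + B/2 − 1 = 1275 + 21/2 − 1 = 2569/2.
Hence 2A = 2569.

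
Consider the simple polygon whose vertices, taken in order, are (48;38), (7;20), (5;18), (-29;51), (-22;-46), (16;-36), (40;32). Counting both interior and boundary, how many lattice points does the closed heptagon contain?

Using the shoelace formula, 2A = |(48·20 − 7·38) + (7·18 − 5·20) + (5·51 − (-29)·18) + ((-29)·(-46) − (-22)·51) + ((-22)·(-36) − 16·(-46)) + (16·32 − 40·(-36)) + (40·38 − 48·32)| = 7417, so the area is 3708.5.
The number of boundary lattice points is Σ gcd(|Δx|,|Δy|) = gcd(41,18) + gcd(2,2) + gcd(34,33) + gcd(7,97) + gcd(38,10) + gcd(24,68) + gcd(8,6) = 1+2+1+1+2+4+2 = 13.
Pick's theorem gives I = A − B/2 + 1 = 3708.5 − 13/2 + 1 = 3703, so the closed region contains I + B = 3703 + 13 = 3716 lattice points.

3716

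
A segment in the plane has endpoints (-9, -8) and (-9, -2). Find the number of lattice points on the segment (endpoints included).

The number of lattice points on a segment between lattice points is gcd(|Δx|,|Δy|) + 1 = gcd(0,6) + 1 = 6 + 1 = 7.

7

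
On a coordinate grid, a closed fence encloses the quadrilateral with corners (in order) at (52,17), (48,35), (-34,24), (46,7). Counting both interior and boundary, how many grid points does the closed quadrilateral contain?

1215

Using the shoelace formula, 2A = |(52·35 − 48·17) + (48·24 − (-34)·35) + ((-34)·7 − 46·24) + (46·17 − 52·7)| = 2422, so the area is 1211.
The number of boundary lattice points is Σ gcd(|Δx|,|Δy|) = gcd(4,18) + gcd(82,11) + gcd(80,17) + gcd(6,10) = 2+1+1+2 = 6.
Pick's theorem gives I = A − B/2 + 1 = 1211 − 6/2 + 1 = 1209, so the closed region contains I + B = 1209 + 6 = 1215 lattice points.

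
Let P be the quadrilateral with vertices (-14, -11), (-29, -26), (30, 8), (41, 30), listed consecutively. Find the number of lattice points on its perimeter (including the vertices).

28

The number of boundary lattice points is Σ gcd(|Δx|,|Δy|) = gcd(15,15) + gcd(59,34) + gcd(11,22) + gcd(55,41) = 15+1+11+1 = 28.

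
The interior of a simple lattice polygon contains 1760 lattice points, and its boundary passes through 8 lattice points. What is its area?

1763

By Pick's theorem, A = I + B/2 − 1 = 1760 + 8/2 − 1 = 1763.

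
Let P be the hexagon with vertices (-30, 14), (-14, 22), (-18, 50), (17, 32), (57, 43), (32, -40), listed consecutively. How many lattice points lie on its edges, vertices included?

17

Summing gcd(|Δx|,|Δy|) over the edges gives the boundary count: gcd(16,8) + gcd(4,28) + gcd(35,18) + gcd(40,11) + gcd(25,83) + gcd(62,54) = 8+4+1+1+1+2 = 17.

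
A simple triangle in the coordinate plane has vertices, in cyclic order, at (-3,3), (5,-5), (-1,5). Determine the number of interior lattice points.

By the shoelace formula, twice the signed area is |[(-3)·(-5) − 5·3] + [5·5 − (-1)·(-5)] + [(-1)·3 − (-3)·5]| = 32, so the area is 16.
The number of boundary lattice points is Σ gcd(|Δx|,|Δy|) = gcd(8,8) + gcd(6,10) + gcd(2,2) = 8+2+2 = 12.
By Pick's theorem A = I + B/2 − 1, so I = 16 − 12/2 + 1 = 11.

11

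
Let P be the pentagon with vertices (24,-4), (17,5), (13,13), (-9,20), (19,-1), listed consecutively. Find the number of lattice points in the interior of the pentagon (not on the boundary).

143

The shoelace formula gives twice the area as |[24·5 − 17·(-4)] + [17·13 − 13·5] + [13·20 − (-9)·13] + [(-9)·(-1) − 19·20] + [19·(-4) − 24·(-1)]| = 298, so the area is 149.
Along each edge there are gcd(|Δx|,|Δy|)+1 lattice points, so counting each shared vertex once the boundary has gcd(7,9) + gcd(4,8) + gcd(22,7) + gcd(28,21) + gcd(5,3) = 1+4+1+7+1 = 14.
Pick's theorem gives I = A − B/2 + 1 = 149 − 14/2 + 1 = 143.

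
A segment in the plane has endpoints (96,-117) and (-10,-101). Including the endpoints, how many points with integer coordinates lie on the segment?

The number of lattice points on a segment between lattice points is gcd(|Δx|,|Δy|) + 1 = gcd(106,16) + 1 = 2 + 1 = 3.

3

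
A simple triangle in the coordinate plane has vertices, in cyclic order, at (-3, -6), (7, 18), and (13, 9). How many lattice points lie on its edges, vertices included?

Along each edge there are gcd(|Δx|,|Δy|)+1 lattice points, so counting each shared vertex once the boundary has gcd(10,24) + gcd(6,9) + gcd(16,15) = 2+3+1 = 6.

6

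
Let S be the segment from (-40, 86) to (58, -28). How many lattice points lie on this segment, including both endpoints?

3

The number of lattice points on a segment between lattice points is gcd(|Δx|,|Δy|) + 1 = gcd(98,114) + 1 = 2 + 1 = 3.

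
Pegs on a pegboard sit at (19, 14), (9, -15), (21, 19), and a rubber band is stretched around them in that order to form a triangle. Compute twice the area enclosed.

8

Using the shoelace formula, 2A = |[19·(-15) − 9·14] + [9·19 − 21·(-15)] + [21·14 − 19·19]| = 8, so the area is 4.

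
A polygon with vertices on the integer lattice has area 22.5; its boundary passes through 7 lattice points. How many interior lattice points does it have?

20

From Pick's theorem, I = A − B/2 + 1 = 22.5 − 7/2 + 1 = 20.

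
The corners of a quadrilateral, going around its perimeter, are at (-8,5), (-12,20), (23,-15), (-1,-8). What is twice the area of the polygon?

Using the shoelace formula, 2A = |[(-8)·20 − (-12)·5] + [(-12)·(-15) − 23·20] + [23·(-8) − (-1)·(-15)] + [(-1)·5 − (-8)·(-8)]| = 648, so the area is 324.

648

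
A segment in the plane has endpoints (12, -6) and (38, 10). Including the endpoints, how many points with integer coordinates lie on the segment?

3

The number of lattice points on a segment between lattice points is gcd(|Δx|,|Δy|) + 1 = gcd(26,16) + 1 = 2 + 1 = 3.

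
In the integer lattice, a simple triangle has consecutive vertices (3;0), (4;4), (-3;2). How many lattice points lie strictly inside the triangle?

Using the shoelace formula, 2A = |[3·4 − 4·0] + [4·2 − (-3)·4] + [(-3)·0 − 3·2]| = 26, so the area is 13.
Summing gcd(|Δx|,|Δy|) over the edges gives the boundary count: gcd(1,4) + gcd(7,2) + gcd(6,2) = 1+1+2 = 4.
Pick's theorem gives I = A − B/2 + 1 = 13 − 4/2 + 1 = 12.

12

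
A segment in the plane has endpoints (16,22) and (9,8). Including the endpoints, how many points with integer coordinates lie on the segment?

The number of lattice points on a segment between lattice points is gcd(|Δx|,|Δy|) + 1 = gcd(7,14) + 1 = 7 + 1 = 8.

8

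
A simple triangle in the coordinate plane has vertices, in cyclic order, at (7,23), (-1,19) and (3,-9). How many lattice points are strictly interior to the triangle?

Using the shoelace formula, 2A = |[7·19 − (-1)·23] + [(-1)·(-9) − 3·19] + [3·23 − 7·(-9)]| = 240, so the area is 120.
The number of boundary lattice points is Σ gcd(|Δx|,|Δy|) = gcd(8,4) + gcd(4,28) + gcd(4,32) = 4+4+4 = 12.
By Pick's theorem A = I + B/2 − 1, so I = 120 − 12/2 + 1 = 115.

115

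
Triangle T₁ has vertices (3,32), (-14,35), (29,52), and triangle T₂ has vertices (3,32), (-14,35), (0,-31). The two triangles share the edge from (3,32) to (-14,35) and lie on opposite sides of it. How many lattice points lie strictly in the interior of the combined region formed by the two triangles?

746

The union is the simple quadrilateral with vertices (3,32), (29,52), (-14,35), (0,-31) in order.
The shoelace formula gives twice the area as |[3·52 − 29·32] + [29·35 − (-14)·52] + [(-14)·(-31) − 0·35] + [0·32 − 3·(-31)]| = 1498, so the area is 749.
Along each edge there are gcd(|Δx|,|Δy|)+1 lattice points, so counting each shared vertex once the boundary has gcd(26,20) + gcd(43,17) + gcd(14,66) + gcd(3,63) = 2+1+2+3 = 8.
By Pick's theorem I = A − B/2 + 1 = 749 − 8/2 + 1 = 746.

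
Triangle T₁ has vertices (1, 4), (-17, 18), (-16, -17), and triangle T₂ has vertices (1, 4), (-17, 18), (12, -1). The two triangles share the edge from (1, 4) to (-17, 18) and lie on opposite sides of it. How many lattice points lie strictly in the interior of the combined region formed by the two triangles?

The union is the simple quadrilateral with vertices (1, 4), (-16, -17), (-17, 18), (12, -1) in order.
By the shoelace formula, twice the signed area is |(1·(-17) − (-16)·4) + ((-16)·18 − (-17)·(-17)) + ((-17)·(-1) − 12·18) + (12·4 − 1·(-1))| = 680, so the area is 340.
The number of boundary lattice points is Σ gcd(|Δx|,|Δy|) = gcd(17,21) + gcd(1,35) + gcd(29,19) + gcd(11,5) = 1+1+1+1 = 4.
By Pick's theorem I = A − B/2 + 1 = 340 − 4/2 + 1 = 339.

339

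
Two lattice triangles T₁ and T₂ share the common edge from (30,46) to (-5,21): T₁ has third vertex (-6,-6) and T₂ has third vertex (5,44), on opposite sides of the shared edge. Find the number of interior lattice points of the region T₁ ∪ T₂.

The union is the simple quadrilateral with vertices (30,46), (-6,-6), (-5,21), (5,44) in order.
Using the shoelace formula, 2A = |(30·(-6) − (-6)·46) + ((-6)·21 − (-5)·(-6)) + ((-5)·44 − 5·21) + (5·46 − 30·44)| = 1475, so the area is 737.5.
The number of boundary lattice points is Σ gcd(|Δx|,|Δy|) = gcd(36,52) + gcd(1,27) + gcd(10,23) + gcd(25,2) = 4+1+1+1 = 7.
By Pick's theorem I = A − B/2 + 1 = 737.5 − 7/2 + 1 = 735.

735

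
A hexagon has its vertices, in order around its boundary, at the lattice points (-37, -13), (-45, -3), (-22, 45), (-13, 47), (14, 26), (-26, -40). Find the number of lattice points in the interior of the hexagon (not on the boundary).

2514

Using the shoelace formula, 2A = |[(-37)·(-3) − (-45)·(-13)] + [(-45)·45 − (-22)·(-3)] + [(-22)·47 − (-13)·45] + [(-13)·26 − 14·47] + [14·(-40) − (-26)·26] + [(-26)·(-13) − (-37)·(-40)]| = 5036, so the area is 2518.
The number of boundary lattice points is Σ gcd(|Δx|,|Δy|) = gcd(8,10) + gcd(23,48) + gcd(9,2) + gcd(27,21) + gcd(40,66) + gcd(11,27) = 2+1+1+3+2+1 = 10.
Pick's theorem gives I = A − B/2 + 1 = 2518 − 10/2 + 1 = 2514.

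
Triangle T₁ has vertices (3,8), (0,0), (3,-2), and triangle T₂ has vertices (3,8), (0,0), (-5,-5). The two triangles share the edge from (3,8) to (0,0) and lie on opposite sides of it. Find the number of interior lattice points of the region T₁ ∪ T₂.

The union is the simple quadrilateral with vertices (3,8), (3,-2), (0,0), (-5,-5) in order.
By the shoelace formula, twice the signed area is |(3·(-2) − 3·8) + (3·0 − 0·(-2)) + (0·(-5) − (-5)·0) + ((-5)·8 − 3·(-5))| = 55, so the area is 55/2.
Summing gcd(|Δx|,|Δy|) over the edges gives the boundary count: gcd(0,10) + gcd(3,2) + gcd(5,5) + gcd(8,13) = 10+1+5+1 = 17.
By Pick's theorem I = A − B/2 + 1 = 55/2 − 17/2 + 1 = 20.

20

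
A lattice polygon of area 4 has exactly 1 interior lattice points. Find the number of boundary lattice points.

8

Pick's theorem gives A = I + B/2 − 1, so B = 2(A − I + 1) = 2(4 − 1 + 1) = 8.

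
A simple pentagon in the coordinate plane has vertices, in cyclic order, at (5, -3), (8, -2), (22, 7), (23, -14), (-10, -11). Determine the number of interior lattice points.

Using the shoelace formula, 2A = |(5·(-2) − 8·(-3)) + (8·7 − 22·(-2)) + (22·(-14) − 23·7) + (23·(-11) − (-10)·(-14)) + ((-10)·(-3) − 5·(-11))| = 663, so the area is 331.5.
Along each edge there are gcd(|Δx|,|Δy|)+1 lattice points, so counting each shared vertex once the boundary has gcd(3,1) + gcd(14,9) + gcd(1,21) + gcd(33,3) + gcd(15,8) = 1+1+1+3+1 = 7.
Pick's theorem gives I = A − B/2 + 1 = 331.5 − 7/2 + 1 = 329.

329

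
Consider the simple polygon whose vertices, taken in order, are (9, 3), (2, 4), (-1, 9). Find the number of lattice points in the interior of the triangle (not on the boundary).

By the shoelace formula, twice the signed area is |[9·4 − 2·3] + [2·9 − (-1)·4] + [(-1)·3 − 9·9]| = 32, so the area is 16.
The number of boundary lattice points is Σ gcd(|Δx|,|Δy|) = gcd(7,1) + gcd(3,5) + gcd(10,6) = 1+1+2 = 4.
Pick's theorem gives I = A − B/2 + 1 = 16 − 4/2 + 1 = 15.

15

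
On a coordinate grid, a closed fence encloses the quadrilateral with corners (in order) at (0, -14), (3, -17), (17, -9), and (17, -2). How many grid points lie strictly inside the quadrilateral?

87

Using the shoelace formula, 2A = |[0·(-17) − 3·(-14)] + [3·(-9) − 17·(-17)] + [17·(-2) − 17·(-9)] + [17·(-14) − 0·(-2)]| = 185, so the area is 185/2.
Summing gcd(|Δx|,|Δy|) over the edges gives the boundary count: gcd(3,3) + gcd(14,8) + gcd(0,7) + gcd(17,12) = 3+2+7+1 = 13.
Pick's theorem gives I = A − B/2 + 1 = 185/2 − 13/2 + 1 = 87.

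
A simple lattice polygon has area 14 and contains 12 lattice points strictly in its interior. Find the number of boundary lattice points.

Pick's theorem gives A = I + B/2 − 1, so B = 2(A − I + 1) = 2(14 − 12 + 1) = 6.

6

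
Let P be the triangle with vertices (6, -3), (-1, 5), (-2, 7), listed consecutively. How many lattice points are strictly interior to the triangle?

By the shoelace formula, twice the signed area is |[6·5 − (-1)·(-3)] + [(-1)·7 − (-2)·5] + [(-2)·(-3) − 6·7]| = 6, so the area is 3.
Along each edge there are gcd(|Δx|,|Δy|)+1 lattice points, so counting each shared vertex once the boundary has gcd(7,8) + gcd(1,2) + gcd(8,10) = 1+1+2 = 4.
Pick's theorem gives I = A − B/2 + 1 = 3 − 4/2 + 1 = 2.

2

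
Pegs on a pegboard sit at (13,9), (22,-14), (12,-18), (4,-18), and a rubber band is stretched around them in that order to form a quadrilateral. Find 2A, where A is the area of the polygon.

482

The shoelace formula gives twice the area as |(13·(-14) − 22·9) + (22·(-18) − 12·(-14)) + (12·(-18) − 4·(-18)) + (4·9 − 13·(-18))| = 482, so the area is 241.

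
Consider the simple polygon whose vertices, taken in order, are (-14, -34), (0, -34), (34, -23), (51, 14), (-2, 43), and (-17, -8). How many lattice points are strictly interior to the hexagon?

3348

The shoelace formula gives twice the area as |((-14)·(-34) − 0·(-34)) + (0·(-23) − 34·(-34)) + (34·14 − 51·(-23)) + (51·43 − (-2)·14) + ((-2)·(-8) − (-17)·43) + ((-17)·(-34) − (-14)·(-8))| = 6715, so the area is 6715/2.
Summing gcd(|Δx|,|Δy|) over the edges gives the boundary count: gcd(14,0) + gcd(34,11) + gcd(17,37) + gcd(53,29) + gcd(15,51) + gcd(3,26) = 14+1+1+1+3+1 = 21.
Pick's theorem gives I = A − B/2 + 1 = 6715/2 − 21/2 + 1 = 3348.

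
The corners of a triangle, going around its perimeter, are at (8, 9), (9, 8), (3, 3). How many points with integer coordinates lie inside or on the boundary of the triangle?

8

By the shoelace formula, twice the signed area is |(8·8 − 9·9) + (9·3 − 3·8) + (3·9 − 8·3)| = 11, so the area is 5.5.
Summing gcd(|Δx|,|Δy|) over the edges gives the boundary count: gcd(1,1) + gcd(6,5) + gcd(5,6) = 1+1+1 = 3.
Pick's theorem gives I = A − B/2 + 1 = 5.5 − 3/2 + 1 = 5, so the closed region contains I + B = 5 + 3 = 8 lattice points.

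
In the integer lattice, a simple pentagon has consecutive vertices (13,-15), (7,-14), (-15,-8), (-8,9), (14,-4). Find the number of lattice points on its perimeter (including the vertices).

Summing gcd(|Δx|,|Δy|) over the edges gives the boundary count: gcd(6,1) + gcd(22,6) + gcd(7,17) + gcd(22,13) + gcd(1,11) = 1+2+1+1+1 = 6.

6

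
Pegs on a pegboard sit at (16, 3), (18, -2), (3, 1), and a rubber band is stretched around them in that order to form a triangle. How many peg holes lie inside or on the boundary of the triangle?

38

By the shoelace formula, twice the signed area is |[16·(-2) − 18·3] + [18·1 − 3·(-2)] + [3·3 − 16·1]| = 69, so the area is 34.5.
Along each edge there are gcd(|Δx|,|Δy|)+1 lattice points, so counting each shared vertex once the boundary has gcd(2,5) + gcd(15,3) + gcd(13,2) = 1+3+1 = 5.
Pick's theorem gives I = A − B/2 + 1 = 34.5 − 5/2 + 1 = 33, so the closed region contains I + B = 33 + 5 = 38 lattice points.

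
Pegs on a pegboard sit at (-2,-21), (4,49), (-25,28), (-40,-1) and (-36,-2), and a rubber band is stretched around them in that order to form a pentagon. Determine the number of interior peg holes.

1630

The shoelace formula gives twice the area as |((-2)·49 − 4·(-21)) + (4·28 − (-25)·49) + ((-25)·(-1) − (-40)·28) + ((-40)·(-2) − (-36)·(-1)) + ((-36)·(-21) − (-2)·(-2))| = 3264, so the area is 1632.
Summing gcd(|Δx|,|Δy|) over the edges gives the boundary count: gcd(6,70) + gcd(29,21) + gcd(15,29) + gcd(4,1) + gcd(34,19) = 2+1+1+1+1 = 6.
By Pick's theorem A = I + B/2 − 1, so I = 1632 − 6/2 + 1 = 1630.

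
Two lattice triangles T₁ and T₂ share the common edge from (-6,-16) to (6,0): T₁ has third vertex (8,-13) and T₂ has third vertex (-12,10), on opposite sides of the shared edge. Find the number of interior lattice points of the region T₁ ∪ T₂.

296

The union is the simple quadrilateral with vertices (-6,-16), (8,-13), (6,0), (-12,10) in order.
By the shoelace formula, twice the signed area is |((-6)·(-13) − 8·(-16)) + (8·0 − 6·(-13)) + (6·10 − (-12)·0) + ((-12)·(-16) − (-6)·10)| = 596, so the area is 298.
The number of boundary lattice points is Σ gcd(|Δx|,|Δy|) = gcd(14,3) + gcd(2,13) + gcd(18,10) + gcd(6,26) = 1+1+2+2 = 6.
By Pick's theorem I = A − B/2 + 1 = 298 − 6/2 + 1 = 296.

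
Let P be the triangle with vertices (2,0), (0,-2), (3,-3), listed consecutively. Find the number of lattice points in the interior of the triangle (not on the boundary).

3

The shoelace formula gives twice the area as |(2·(-2) − 0·0) + (0·(-3) − 3·(-2)) + (3·0 − 2·(-3))| = 8, so the area is 4.
The number of boundary lattice points is Σ gcd(|Δx|,|Δy|) = gcd(2,2) + gcd(3,1) + gcd(1,3) = 2+1+1 = 4.
Pick's theorem gives I = A − B/2 + 1 = 4 − 4/2 + 1 = 3.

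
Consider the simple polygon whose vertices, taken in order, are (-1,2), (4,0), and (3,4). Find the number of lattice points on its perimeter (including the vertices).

The number of boundary lattice points is Σ gcd(|Δx|,|Δy|) = gcd(5,2) + gcd(1,4) + gcd(4,2) = 1+1+2 = 4.

4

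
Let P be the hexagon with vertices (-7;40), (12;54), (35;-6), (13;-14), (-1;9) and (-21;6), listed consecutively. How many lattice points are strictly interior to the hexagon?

By the shoelace formula, twice the signed area is |[(-7)·54 − 12·40] + [12·(-6) − 35·54] + [35·(-14) − 13·(-6)] + [13·9 − (-1)·(-14)] + [(-1)·6 − (-21)·9] + [(-21)·40 − (-7)·6]| = 3744, so the area is 1872.
Summing gcd(|Δx|,|Δy|) over the edges gives the boundary count: gcd(19,14) + gcd(23,60) + gcd(22,8) + gcd(14,23) + gcd(20,3) + gcd(14,34) = 1+1+2+1+1+2 = 8.
By Pick's theorem A = I + B/2 − 1, so I = 1872 − 8/2 + 1 = 1869.

1869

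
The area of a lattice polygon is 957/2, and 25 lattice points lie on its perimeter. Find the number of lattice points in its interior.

467

From Pick's theorem, I = A − B/2 + 1 = 957/2 − 25/2 + 1 = 467.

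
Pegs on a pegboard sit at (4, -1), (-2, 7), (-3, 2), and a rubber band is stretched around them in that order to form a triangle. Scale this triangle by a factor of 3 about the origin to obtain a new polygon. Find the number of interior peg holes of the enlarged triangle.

166

The shoelace formula gives twice the area as |[4·7 − (-2)·(-1)] + [(-2)·2 − (-3)·7] + [(-3)·(-1) − 4·2]| = 38, so the area is 19.
Summing gcd(|Δx|,|Δy|) over the edges gives the boundary count: gcd(6,8) + gcd(1,5) + gcd(7,3) = 2+1+1 = 4.
Scaling by 3 multiplies the area by 3² = 9 (so the new area is 171) and multiplies the boundary lattice-point count by 3, giving 12.
By Pick's theorem, the interior count of the dilated polygon is 171 − 12/2 + 1 = 166.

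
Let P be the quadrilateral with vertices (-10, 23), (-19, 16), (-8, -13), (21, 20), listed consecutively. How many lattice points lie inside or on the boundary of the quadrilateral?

727

Using the shoelace formula, 2A = |[(-10)·16 − (-19)·23] + [(-19)·(-13) − (-8)·16] + [(-8)·20 − 21·(-13)] + [21·23 − (-10)·20]| = 1448, so the area is 724.
Along each edge there are gcd(|Δx|,|Δy|)+1 lattice points, so counting each shared vertex once the boundary has gcd(9,7) + gcd(11,29) + gcd(29,33) + gcd(31,3) = 1+1+1+1 = 4.
Pick's theorem gives I = A − B/2 + 1 = 724 − 4/2 + 1 = 723, so the closed region contains I + B = 723 + 4 = 727 lattice points.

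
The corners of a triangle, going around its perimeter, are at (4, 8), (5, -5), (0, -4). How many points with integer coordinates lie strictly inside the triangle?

Using the shoelace formula, 2A = |[4·(-5) − 5·8] + [5·(-4) − 0·(-5)] + [0·8 − 4·(-4)]| = 64, so the area is 32.
Along each edge there are gcd(|Δx|,|Δy|)+1 lattice points, so counting each shared vertex once the boundary has gcd(1,13) + gcd(5,1) + gcd(4,12) = 1+1+4 = 6.
Pick's theorem gives I = A − B/2 + 1 = 32 − 6/2 + 1 = 30.

30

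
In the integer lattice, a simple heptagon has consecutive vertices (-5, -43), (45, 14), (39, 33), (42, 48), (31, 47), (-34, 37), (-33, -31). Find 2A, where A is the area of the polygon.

10060

By the shoelace formula, twice the signed area is |((-5)·14 − 45·(-43)) + (45·33 − 39·14) + (39·48 − 42·33) + (42·47 − 31·48) + (31·37 − (-34)·47) + ((-34)·(-31) − (-33)·37) + ((-33)·(-43) − (-5)·(-31))| = 10060, so the area is 5030.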